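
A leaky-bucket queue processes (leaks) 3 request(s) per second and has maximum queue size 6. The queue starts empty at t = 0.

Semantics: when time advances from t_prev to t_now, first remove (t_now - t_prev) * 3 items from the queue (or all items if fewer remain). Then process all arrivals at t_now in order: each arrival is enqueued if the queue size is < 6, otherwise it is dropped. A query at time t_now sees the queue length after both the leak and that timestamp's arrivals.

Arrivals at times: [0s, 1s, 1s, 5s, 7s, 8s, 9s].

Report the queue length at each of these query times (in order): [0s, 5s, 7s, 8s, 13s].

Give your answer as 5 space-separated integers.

Answer: 1 1 1 1 0

Derivation:
Queue lengths at query times:
  query t=0s: backlog = 1
  query t=5s: backlog = 1
  query t=7s: backlog = 1
  query t=8s: backlog = 1
  query t=13s: backlog = 0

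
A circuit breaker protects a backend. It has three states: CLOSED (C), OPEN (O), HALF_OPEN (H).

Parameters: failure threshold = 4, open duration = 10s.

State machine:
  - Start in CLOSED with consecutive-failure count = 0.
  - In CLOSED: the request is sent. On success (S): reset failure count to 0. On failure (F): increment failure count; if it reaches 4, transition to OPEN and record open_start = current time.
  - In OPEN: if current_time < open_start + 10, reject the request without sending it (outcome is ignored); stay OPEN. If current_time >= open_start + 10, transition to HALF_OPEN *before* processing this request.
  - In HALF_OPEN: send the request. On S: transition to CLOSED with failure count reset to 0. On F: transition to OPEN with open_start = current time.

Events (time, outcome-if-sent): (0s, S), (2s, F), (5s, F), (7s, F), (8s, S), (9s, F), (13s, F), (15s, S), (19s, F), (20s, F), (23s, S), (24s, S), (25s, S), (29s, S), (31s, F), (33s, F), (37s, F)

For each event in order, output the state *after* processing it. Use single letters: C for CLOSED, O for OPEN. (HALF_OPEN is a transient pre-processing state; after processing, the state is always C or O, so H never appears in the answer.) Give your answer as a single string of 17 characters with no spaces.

State after each event:
  event#1 t=0s outcome=S: state=CLOSED
  event#2 t=2s outcome=F: state=CLOSED
  event#3 t=5s outcome=F: state=CLOSED
  event#4 t=7s outcome=F: state=CLOSED
  event#5 t=8s outcome=S: state=CLOSED
  event#6 t=9s outcome=F: state=CLOSED
  event#7 t=13s outcome=F: state=CLOSED
  event#8 t=15s outcome=S: state=CLOSED
  event#9 t=19s outcome=F: state=CLOSED
  event#10 t=20s outcome=F: state=CLOSED
  event#11 t=23s outcome=S: state=CLOSED
  event#12 t=24s outcome=S: state=CLOSED
  event#13 t=25s outcome=S: state=CLOSED
  event#14 t=29s outcome=S: state=CLOSED
  event#15 t=31s outcome=F: state=CLOSED
  event#16 t=33s outcome=F: state=CLOSED
  event#17 t=37s outcome=F: state=CLOSED

Answer: CCCCCCCCCCCCCCCCC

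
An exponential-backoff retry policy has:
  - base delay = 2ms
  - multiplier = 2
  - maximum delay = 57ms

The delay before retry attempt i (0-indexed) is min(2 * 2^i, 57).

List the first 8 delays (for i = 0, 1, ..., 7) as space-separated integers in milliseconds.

Computing each delay:
  i=0: min(2*2^0, 57) = 2
  i=1: min(2*2^1, 57) = 4
  i=2: min(2*2^2, 57) = 8
  i=3: min(2*2^3, 57) = 16
  i=4: min(2*2^4, 57) = 32
  i=5: min(2*2^5, 57) = 57
  i=6: min(2*2^6, 57) = 57
  i=7: min(2*2^7, 57) = 57

Answer: 2 4 8 16 32 57 57 57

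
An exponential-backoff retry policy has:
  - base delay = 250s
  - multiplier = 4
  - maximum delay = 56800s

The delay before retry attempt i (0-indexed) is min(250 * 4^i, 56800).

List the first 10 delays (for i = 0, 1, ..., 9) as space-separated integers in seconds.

Computing each delay:
  i=0: min(250*4^0, 56800) = 250
  i=1: min(250*4^1, 56800) = 1000
  i=2: min(250*4^2, 56800) = 4000
  i=3: min(250*4^3, 56800) = 16000
  i=4: min(250*4^4, 56800) = 56800
  i=5: min(250*4^5, 56800) = 56800
  i=6: min(250*4^6, 56800) = 56800
  i=7: min(250*4^7, 56800) = 56800
  i=8: min(250*4^8, 56800) = 56800
  i=9: min(250*4^9, 56800) = 56800

Answer: 250 1000 4000 16000 56800 56800 56800 56800 56800 56800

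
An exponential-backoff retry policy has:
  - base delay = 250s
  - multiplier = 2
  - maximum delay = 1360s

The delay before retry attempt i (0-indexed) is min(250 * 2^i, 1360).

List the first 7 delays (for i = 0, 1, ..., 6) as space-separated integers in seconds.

Answer: 250 500 1000 1360 1360 1360 1360

Derivation:
Computing each delay:
  i=0: min(250*2^0, 1360) = 250
  i=1: min(250*2^1, 1360) = 500
  i=2: min(250*2^2, 1360) = 1000
  i=3: min(250*2^3, 1360) = 1360
  i=4: min(250*2^4, 1360) = 1360
  i=5: min(250*2^5, 1360) = 1360
  i=6: min(250*2^6, 1360) = 1360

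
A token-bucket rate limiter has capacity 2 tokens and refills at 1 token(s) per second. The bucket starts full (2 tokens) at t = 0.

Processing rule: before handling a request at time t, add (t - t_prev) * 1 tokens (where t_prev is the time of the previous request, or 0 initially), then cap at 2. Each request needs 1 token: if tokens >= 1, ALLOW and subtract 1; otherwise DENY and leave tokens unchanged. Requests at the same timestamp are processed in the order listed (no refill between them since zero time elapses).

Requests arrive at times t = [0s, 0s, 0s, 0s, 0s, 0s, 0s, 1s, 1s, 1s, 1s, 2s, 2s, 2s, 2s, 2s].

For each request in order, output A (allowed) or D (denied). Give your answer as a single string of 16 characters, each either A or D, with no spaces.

Simulating step by step:
  req#1 t=0s: ALLOW
  req#2 t=0s: ALLOW
  req#3 t=0s: DENY
  req#4 t=0s: DENY
  req#5 t=0s: DENY
  req#6 t=0s: DENY
  req#7 t=0s: DENY
  req#8 t=1s: ALLOW
  req#9 t=1s: DENY
  req#10 t=1s: DENY
  req#11 t=1s: DENY
  req#12 t=2s: ALLOW
  req#13 t=2s: DENY
  req#14 t=2s: DENY
  req#15 t=2s: DENY
  req#16 t=2s: DENY

Answer: AADDDDDADDDADDDD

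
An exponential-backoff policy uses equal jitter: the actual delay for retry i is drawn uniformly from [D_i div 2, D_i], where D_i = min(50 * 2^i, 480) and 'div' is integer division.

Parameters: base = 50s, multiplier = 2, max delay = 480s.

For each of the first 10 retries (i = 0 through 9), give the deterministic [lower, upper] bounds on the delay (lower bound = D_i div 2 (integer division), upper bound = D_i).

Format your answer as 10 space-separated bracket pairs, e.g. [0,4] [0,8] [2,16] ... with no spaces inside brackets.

Answer: [25,50] [50,100] [100,200] [200,400] [240,480] [240,480] [240,480] [240,480] [240,480] [240,480]

Derivation:
Computing bounds per retry:
  i=0: D_i=min(50*2^0,480)=50, bounds=[25,50]
  i=1: D_i=min(50*2^1,480)=100, bounds=[50,100]
  i=2: D_i=min(50*2^2,480)=200, bounds=[100,200]
  i=3: D_i=min(50*2^3,480)=400, bounds=[200,400]
  i=4: D_i=min(50*2^4,480)=480, bounds=[240,480]
  i=5: D_i=min(50*2^5,480)=480, bounds=[240,480]
  i=6: D_i=min(50*2^6,480)=480, bounds=[240,480]
  i=7: D_i=min(50*2^7,480)=480, bounds=[240,480]
  i=8: D_i=min(50*2^8,480)=480, bounds=[240,480]
  i=9: D_i=min(50*2^9,480)=480, bounds=[240,480]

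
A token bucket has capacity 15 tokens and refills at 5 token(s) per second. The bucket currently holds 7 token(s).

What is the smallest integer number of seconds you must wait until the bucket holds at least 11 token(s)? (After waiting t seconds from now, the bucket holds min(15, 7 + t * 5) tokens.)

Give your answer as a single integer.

Need 7 + t * 5 >= 11, so t >= 4/5.
Smallest integer t = ceil(4/5) = 1.

Answer: 1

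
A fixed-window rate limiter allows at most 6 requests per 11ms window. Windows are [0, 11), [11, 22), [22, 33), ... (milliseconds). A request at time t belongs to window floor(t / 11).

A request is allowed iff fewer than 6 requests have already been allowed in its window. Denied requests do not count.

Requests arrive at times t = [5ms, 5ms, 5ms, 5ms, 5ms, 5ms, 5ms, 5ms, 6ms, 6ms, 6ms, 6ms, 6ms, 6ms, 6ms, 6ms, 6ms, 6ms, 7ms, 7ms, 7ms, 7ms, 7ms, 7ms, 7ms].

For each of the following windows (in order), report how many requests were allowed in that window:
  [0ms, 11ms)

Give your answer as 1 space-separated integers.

Processing requests:
  req#1 t=5ms (window 0): ALLOW
  req#2 t=5ms (window 0): ALLOW
  req#3 t=5ms (window 0): ALLOW
  req#4 t=5ms (window 0): ALLOW
  req#5 t=5ms (window 0): ALLOW
  req#6 t=5ms (window 0): ALLOW
  req#7 t=5ms (window 0): DENY
  req#8 t=5ms (window 0): DENY
  req#9 t=6ms (window 0): DENY
  req#10 t=6ms (window 0): DENY
  req#11 t=6ms (window 0): DENY
  req#12 t=6ms (window 0): DENY
  req#13 t=6ms (window 0): DENY
  req#14 t=6ms (window 0): DENY
  req#15 t=6ms (window 0): DENY
  req#16 t=6ms (window 0): DENY
  req#17 t=6ms (window 0): DENY
  req#18 t=6ms (window 0): DENY
  req#19 t=7ms (window 0): DENY
  req#20 t=7ms (window 0): DENY
  req#21 t=7ms (window 0): DENY
  req#22 t=7ms (window 0): DENY
  req#23 t=7ms (window 0): DENY
  req#24 t=7ms (window 0): DENY
  req#25 t=7ms (window 0): DENY

Allowed counts by window: 6

Answer: 6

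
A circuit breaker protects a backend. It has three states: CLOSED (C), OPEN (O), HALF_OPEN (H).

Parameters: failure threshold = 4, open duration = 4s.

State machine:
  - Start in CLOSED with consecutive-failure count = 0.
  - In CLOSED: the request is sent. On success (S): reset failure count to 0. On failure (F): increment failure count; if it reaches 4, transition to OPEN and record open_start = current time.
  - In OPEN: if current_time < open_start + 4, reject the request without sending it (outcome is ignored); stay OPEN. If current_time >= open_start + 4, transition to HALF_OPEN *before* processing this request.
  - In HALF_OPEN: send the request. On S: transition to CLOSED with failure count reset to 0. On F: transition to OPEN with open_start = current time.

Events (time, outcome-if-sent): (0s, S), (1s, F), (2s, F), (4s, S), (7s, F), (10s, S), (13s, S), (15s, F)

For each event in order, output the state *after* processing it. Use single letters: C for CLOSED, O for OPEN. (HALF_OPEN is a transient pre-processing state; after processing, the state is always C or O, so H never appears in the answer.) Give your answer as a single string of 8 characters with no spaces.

Answer: CCCCCCCC

Derivation:
State after each event:
  event#1 t=0s outcome=S: state=CLOSED
  event#2 t=1s outcome=F: state=CLOSED
  event#3 t=2s outcome=F: state=CLOSED
  event#4 t=4s outcome=S: state=CLOSED
  event#5 t=7s outcome=F: state=CLOSED
  event#6 t=10s outcome=S: state=CLOSED
  event#7 t=13s outcome=S: state=CLOSED
  event#8 t=15s outcome=F: state=CLOSED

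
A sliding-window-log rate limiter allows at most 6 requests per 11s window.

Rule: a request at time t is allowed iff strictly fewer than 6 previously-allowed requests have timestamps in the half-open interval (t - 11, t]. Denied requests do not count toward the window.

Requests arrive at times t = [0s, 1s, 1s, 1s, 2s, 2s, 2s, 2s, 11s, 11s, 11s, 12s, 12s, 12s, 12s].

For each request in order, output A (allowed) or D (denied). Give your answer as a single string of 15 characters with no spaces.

Tracking allowed requests in the window:
  req#1 t=0s: ALLOW
  req#2 t=1s: ALLOW
  req#3 t=1s: ALLOW
  req#4 t=1s: ALLOW
  req#5 t=2s: ALLOW
  req#6 t=2s: ALLOW
  req#7 t=2s: DENY
  req#8 t=2s: DENY
  req#9 t=11s: ALLOW
  req#10 t=11s: DENY
  req#11 t=11s: DENY
  req#12 t=12s: ALLOW
  req#13 t=12s: ALLOW
  req#14 t=12s: ALLOW
  req#15 t=12s: DENY

Answer: AAAAAADDADDAAAD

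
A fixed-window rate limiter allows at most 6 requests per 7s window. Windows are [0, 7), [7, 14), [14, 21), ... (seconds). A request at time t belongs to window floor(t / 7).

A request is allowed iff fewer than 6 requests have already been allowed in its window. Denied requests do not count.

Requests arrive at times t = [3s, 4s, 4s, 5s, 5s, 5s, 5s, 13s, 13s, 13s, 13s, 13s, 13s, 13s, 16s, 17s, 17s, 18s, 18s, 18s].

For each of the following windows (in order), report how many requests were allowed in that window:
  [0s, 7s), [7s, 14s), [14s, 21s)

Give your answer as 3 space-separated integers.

Processing requests:
  req#1 t=3s (window 0): ALLOW
  req#2 t=4s (window 0): ALLOW
  req#3 t=4s (window 0): ALLOW
  req#4 t=5s (window 0): ALLOW
  req#5 t=5s (window 0): ALLOW
  req#6 t=5s (window 0): ALLOW
  req#7 t=5s (window 0): DENY
  req#8 t=13s (window 1): ALLOW
  req#9 t=13s (window 1): ALLOW
  req#10 t=13s (window 1): ALLOW
  req#11 t=13s (window 1): ALLOW
  req#12 t=13s (window 1): ALLOW
  req#13 t=13s (window 1): ALLOW
  req#14 t=13s (window 1): DENY
  req#15 t=16s (window 2): ALLOW
  req#16 t=17s (window 2): ALLOW
  req#17 t=17s (window 2): ALLOW
  req#18 t=18s (window 2): ALLOW
  req#19 t=18s (window 2): ALLOW
  req#20 t=18s (window 2): ALLOW

Allowed counts by window: 6 6 6

Answer: 6 6 6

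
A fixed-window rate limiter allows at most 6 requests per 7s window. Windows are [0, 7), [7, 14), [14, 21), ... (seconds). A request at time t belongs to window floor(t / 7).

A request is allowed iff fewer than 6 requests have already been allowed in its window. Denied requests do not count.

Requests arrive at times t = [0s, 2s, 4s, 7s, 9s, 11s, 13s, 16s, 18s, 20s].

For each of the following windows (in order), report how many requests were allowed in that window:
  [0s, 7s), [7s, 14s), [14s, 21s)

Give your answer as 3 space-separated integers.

Answer: 3 4 3

Derivation:
Processing requests:
  req#1 t=0s (window 0): ALLOW
  req#2 t=2s (window 0): ALLOW
  req#3 t=4s (window 0): ALLOW
  req#4 t=7s (window 1): ALLOW
  req#5 t=9s (window 1): ALLOW
  req#6 t=11s (window 1): ALLOW
  req#7 t=13s (window 1): ALLOW
  req#8 t=16s (window 2): ALLOW
  req#9 t=18s (window 2): ALLOW
  req#10 t=20s (window 2): ALLOW

Allowed counts by window: 3 4 3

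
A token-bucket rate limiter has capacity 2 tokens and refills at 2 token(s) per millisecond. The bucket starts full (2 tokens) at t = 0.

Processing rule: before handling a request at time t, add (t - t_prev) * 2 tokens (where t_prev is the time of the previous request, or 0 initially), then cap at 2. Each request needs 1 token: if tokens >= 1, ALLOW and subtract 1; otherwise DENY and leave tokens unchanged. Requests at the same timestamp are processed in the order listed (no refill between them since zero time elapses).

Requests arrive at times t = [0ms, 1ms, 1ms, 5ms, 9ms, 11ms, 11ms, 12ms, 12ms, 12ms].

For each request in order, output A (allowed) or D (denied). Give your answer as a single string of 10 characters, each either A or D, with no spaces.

Simulating step by step:
  req#1 t=0ms: ALLOW
  req#2 t=1ms: ALLOW
  req#3 t=1ms: ALLOW
  req#4 t=5ms: ALLOW
  req#5 t=9ms: ALLOW
  req#6 t=11ms: ALLOW
  req#7 t=11ms: ALLOW
  req#8 t=12ms: ALLOW
  req#9 t=12ms: ALLOW
  req#10 t=12ms: DENY

Answer: AAAAAAAAAD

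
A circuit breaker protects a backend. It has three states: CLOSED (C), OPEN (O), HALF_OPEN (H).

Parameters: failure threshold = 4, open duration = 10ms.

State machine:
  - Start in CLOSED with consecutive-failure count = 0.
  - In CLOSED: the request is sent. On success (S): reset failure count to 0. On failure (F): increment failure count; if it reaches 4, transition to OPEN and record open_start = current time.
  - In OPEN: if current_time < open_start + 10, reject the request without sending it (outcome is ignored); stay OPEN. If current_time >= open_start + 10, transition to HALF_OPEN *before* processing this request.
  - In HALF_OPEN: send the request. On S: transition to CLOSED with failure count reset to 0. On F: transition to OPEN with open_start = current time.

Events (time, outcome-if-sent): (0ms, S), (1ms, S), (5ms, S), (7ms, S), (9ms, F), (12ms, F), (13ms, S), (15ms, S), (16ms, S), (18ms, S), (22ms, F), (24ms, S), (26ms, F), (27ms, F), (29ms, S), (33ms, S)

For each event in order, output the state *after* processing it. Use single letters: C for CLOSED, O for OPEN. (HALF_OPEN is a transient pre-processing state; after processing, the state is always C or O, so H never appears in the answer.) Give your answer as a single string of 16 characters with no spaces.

Answer: CCCCCCCCCCCCCCCC

Derivation:
State after each event:
  event#1 t=0ms outcome=S: state=CLOSED
  event#2 t=1ms outcome=S: state=CLOSED
  event#3 t=5ms outcome=S: state=CLOSED
  event#4 t=7ms outcome=S: state=CLOSED
  event#5 t=9ms outcome=F: state=CLOSED
  event#6 t=12ms outcome=F: state=CLOSED
  event#7 t=13ms outcome=S: state=CLOSED
  event#8 t=15ms outcome=S: state=CLOSED
  event#9 t=16ms outcome=S: state=CLOSED
  event#10 t=18ms outcome=S: state=CLOSED
  event#11 t=22ms outcome=F: state=CLOSED
  event#12 t=24ms outcome=S: state=CLOSED
  event#13 t=26ms outcome=F: state=CLOSED
  event#14 t=27ms outcome=F: state=CLOSED
  event#15 t=29ms outcome=S: state=CLOSED
  event#16 t=33ms outcome=S: state=CLOSED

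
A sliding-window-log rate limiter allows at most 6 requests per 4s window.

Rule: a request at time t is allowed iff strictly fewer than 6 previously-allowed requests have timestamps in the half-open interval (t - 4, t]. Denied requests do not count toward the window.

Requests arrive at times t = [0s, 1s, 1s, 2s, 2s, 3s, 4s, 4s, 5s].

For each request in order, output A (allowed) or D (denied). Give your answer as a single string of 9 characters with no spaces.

Answer: AAAAAAADA

Derivation:
Tracking allowed requests in the window:
  req#1 t=0s: ALLOW
  req#2 t=1s: ALLOW
  req#3 t=1s: ALLOW
  req#4 t=2s: ALLOW
  req#5 t=2s: ALLOW
  req#6 t=3s: ALLOW
  req#7 t=4s: ALLOW
  req#8 t=4s: DENY
  req#9 t=5s: ALLOW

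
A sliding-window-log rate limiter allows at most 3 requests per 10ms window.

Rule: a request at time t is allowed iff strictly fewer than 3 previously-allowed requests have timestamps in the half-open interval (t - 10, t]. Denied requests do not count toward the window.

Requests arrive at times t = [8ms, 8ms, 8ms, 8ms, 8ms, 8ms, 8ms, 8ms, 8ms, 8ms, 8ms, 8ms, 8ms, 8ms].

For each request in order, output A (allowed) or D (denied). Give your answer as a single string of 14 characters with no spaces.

Tracking allowed requests in the window:
  req#1 t=8ms: ALLOW
  req#2 t=8ms: ALLOW
  req#3 t=8ms: ALLOW
  req#4 t=8ms: DENY
  req#5 t=8ms: DENY
  req#6 t=8ms: DENY
  req#7 t=8ms: DENY
  req#8 t=8ms: DENY
  req#9 t=8ms: DENY
  req#10 t=8ms: DENY
  req#11 t=8ms: DENY
  req#12 t=8ms: DENY
  req#13 t=8ms: DENY
  req#14 t=8ms: DENY

Answer: AAADDDDDDDDDDD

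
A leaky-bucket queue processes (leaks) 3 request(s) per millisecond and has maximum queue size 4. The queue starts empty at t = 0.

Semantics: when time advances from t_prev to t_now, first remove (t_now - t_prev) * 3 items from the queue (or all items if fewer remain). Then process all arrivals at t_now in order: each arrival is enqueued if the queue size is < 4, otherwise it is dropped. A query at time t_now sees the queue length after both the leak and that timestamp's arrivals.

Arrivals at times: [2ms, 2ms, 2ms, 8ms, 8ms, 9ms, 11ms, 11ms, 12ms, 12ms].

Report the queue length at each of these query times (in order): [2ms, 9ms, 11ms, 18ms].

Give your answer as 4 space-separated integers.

Answer: 3 1 2 0

Derivation:
Queue lengths at query times:
  query t=2ms: backlog = 3
  query t=9ms: backlog = 1
  query t=11ms: backlog = 2
  query t=18ms: backlog = 0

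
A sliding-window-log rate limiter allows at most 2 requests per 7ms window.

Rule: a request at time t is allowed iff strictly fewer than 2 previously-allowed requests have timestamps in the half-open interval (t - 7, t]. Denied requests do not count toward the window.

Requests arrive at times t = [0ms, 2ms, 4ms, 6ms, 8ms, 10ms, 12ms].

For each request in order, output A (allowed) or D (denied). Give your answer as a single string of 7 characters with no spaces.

Tracking allowed requests in the window:
  req#1 t=0ms: ALLOW
  req#2 t=2ms: ALLOW
  req#3 t=4ms: DENY
  req#4 t=6ms: DENY
  req#5 t=8ms: ALLOW
  req#6 t=10ms: ALLOW
  req#7 t=12ms: DENY

Answer: AADDAAD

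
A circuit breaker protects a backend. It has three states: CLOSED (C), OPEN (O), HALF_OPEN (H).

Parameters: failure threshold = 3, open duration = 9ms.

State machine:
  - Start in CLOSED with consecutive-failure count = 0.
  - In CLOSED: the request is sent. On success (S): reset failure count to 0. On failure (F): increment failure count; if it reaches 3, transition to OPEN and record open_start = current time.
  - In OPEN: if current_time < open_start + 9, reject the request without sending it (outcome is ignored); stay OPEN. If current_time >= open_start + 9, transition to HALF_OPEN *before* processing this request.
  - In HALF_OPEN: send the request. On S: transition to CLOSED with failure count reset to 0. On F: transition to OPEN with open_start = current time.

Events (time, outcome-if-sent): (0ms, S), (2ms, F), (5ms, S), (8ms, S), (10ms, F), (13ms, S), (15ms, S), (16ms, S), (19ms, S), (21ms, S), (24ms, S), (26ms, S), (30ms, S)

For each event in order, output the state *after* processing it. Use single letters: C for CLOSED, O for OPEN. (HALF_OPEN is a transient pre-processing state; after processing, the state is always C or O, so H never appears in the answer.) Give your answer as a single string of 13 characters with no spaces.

State after each event:
  event#1 t=0ms outcome=S: state=CLOSED
  event#2 t=2ms outcome=F: state=CLOSED
  event#3 t=5ms outcome=S: state=CLOSED
  event#4 t=8ms outcome=S: state=CLOSED
  event#5 t=10ms outcome=F: state=CLOSED
  event#6 t=13ms outcome=S: state=CLOSED
  event#7 t=15ms outcome=S: state=CLOSED
  event#8 t=16ms outcome=S: state=CLOSED
  event#9 t=19ms outcome=S: state=CLOSED
  event#10 t=21ms outcome=S: state=CLOSED
  event#11 t=24ms outcome=S: state=CLOSED
  event#12 t=26ms outcome=S: state=CLOSED
  event#13 t=30ms outcome=S: state=CLOSED

Answer: CCCCCCCCCCCCC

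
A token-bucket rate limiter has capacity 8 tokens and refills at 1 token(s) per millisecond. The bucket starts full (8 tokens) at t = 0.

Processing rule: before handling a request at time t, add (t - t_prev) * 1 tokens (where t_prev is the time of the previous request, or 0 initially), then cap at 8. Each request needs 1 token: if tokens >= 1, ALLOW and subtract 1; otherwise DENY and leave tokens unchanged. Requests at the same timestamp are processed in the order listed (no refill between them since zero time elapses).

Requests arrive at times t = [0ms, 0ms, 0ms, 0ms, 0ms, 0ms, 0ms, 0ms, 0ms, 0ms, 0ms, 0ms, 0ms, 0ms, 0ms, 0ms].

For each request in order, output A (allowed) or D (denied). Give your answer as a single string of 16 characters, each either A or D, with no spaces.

Simulating step by step:
  req#1 t=0ms: ALLOW
  req#2 t=0ms: ALLOW
  req#3 t=0ms: ALLOW
  req#4 t=0ms: ALLOW
  req#5 t=0ms: ALLOW
  req#6 t=0ms: ALLOW
  req#7 t=0ms: ALLOW
  req#8 t=0ms: ALLOW
  req#9 t=0ms: DENY
  req#10 t=0ms: DENY
  req#11 t=0ms: DENY
  req#12 t=0ms: DENY
  req#13 t=0ms: DENY
  req#14 t=0ms: DENY
  req#15 t=0ms: DENY
  req#16 t=0ms: DENY

Answer: AAAAAAAADDDDDDDD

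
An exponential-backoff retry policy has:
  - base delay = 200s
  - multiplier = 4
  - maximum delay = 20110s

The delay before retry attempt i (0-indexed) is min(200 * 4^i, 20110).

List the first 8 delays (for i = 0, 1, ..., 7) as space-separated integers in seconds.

Computing each delay:
  i=0: min(200*4^0, 20110) = 200
  i=1: min(200*4^1, 20110) = 800
  i=2: min(200*4^2, 20110) = 3200
  i=3: min(200*4^3, 20110) = 12800
  i=4: min(200*4^4, 20110) = 20110
  i=5: min(200*4^5, 20110) = 20110
  i=6: min(200*4^6, 20110) = 20110
  i=7: min(200*4^7, 20110) = 20110

Answer: 200 800 3200 12800 20110 20110 20110 20110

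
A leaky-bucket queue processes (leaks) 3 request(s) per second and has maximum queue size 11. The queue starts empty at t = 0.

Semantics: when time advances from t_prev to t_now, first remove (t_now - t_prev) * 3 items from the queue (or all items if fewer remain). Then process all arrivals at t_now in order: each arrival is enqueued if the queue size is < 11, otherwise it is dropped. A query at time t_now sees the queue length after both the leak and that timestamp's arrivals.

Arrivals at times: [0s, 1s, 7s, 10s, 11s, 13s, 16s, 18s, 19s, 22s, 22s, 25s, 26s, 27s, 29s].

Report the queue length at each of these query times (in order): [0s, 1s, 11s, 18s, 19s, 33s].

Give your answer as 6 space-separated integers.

Queue lengths at query times:
  query t=0s: backlog = 1
  query t=1s: backlog = 1
  query t=11s: backlog = 1
  query t=18s: backlog = 1
  query t=19s: backlog = 1
  query t=33s: backlog = 0

Answer: 1 1 1 1 1 0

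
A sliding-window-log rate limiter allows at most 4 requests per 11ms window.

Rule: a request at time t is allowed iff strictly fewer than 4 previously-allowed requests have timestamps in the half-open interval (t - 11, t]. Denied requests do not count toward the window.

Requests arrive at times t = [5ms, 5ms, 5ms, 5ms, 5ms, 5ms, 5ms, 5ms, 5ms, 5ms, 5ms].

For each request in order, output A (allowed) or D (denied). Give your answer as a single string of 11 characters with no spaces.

Answer: AAAADDDDDDD

Derivation:
Tracking allowed requests in the window:
  req#1 t=5ms: ALLOW
  req#2 t=5ms: ALLOW
  req#3 t=5ms: ALLOW
  req#4 t=5ms: ALLOW
  req#5 t=5ms: DENY
  req#6 t=5ms: DENY
  req#7 t=5ms: DENY
  req#8 t=5ms: DENY
  req#9 t=5ms: DENY
  req#10 t=5ms: DENY
  req#11 t=5ms: DENY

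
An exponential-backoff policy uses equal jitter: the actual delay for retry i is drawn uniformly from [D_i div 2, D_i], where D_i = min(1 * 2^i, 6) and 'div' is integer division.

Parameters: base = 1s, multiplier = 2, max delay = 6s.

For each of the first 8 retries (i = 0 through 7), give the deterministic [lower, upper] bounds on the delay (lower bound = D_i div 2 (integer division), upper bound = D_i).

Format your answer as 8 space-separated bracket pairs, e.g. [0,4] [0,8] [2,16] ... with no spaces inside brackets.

Computing bounds per retry:
  i=0: D_i=min(1*2^0,6)=1, bounds=[0,1]
  i=1: D_i=min(1*2^1,6)=2, bounds=[1,2]
  i=2: D_i=min(1*2^2,6)=4, bounds=[2,4]
  i=3: D_i=min(1*2^3,6)=6, bounds=[3,6]
  i=4: D_i=min(1*2^4,6)=6, bounds=[3,6]
  i=5: D_i=min(1*2^5,6)=6, bounds=[3,6]
  i=6: D_i=min(1*2^6,6)=6, bounds=[3,6]
  i=7: D_i=min(1*2^7,6)=6, bounds=[3,6]

Answer: [0,1] [1,2] [2,4] [3,6] [3,6] [3,6] [3,6] [3,6]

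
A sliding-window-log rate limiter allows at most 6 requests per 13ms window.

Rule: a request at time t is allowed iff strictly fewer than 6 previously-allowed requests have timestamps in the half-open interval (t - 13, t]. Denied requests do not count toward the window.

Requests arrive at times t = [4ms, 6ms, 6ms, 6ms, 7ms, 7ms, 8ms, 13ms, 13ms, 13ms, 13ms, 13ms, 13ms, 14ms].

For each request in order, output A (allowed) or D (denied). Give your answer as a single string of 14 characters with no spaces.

Answer: AAAAAADDDDDDDD

Derivation:
Tracking allowed requests in the window:
  req#1 t=4ms: ALLOW
  req#2 t=6ms: ALLOW
  req#3 t=6ms: ALLOW
  req#4 t=6ms: ALLOW
  req#5 t=7ms: ALLOW
  req#6 t=7ms: ALLOW
  req#7 t=8ms: DENY
  req#8 t=13ms: DENY
  req#9 t=13ms: DENY
  req#10 t=13ms: DENY
  req#11 t=13ms: DENY
  req#12 t=13ms: DENY
  req#13 t=13ms: DENY
  req#14 t=14ms: DENY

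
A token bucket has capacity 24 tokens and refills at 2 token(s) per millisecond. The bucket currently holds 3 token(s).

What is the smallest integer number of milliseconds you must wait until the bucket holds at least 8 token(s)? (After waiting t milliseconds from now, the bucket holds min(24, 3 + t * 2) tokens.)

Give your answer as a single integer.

Need 3 + t * 2 >= 8, so t >= 5/2.
Smallest integer t = ceil(5/2) = 3.

Answer: 3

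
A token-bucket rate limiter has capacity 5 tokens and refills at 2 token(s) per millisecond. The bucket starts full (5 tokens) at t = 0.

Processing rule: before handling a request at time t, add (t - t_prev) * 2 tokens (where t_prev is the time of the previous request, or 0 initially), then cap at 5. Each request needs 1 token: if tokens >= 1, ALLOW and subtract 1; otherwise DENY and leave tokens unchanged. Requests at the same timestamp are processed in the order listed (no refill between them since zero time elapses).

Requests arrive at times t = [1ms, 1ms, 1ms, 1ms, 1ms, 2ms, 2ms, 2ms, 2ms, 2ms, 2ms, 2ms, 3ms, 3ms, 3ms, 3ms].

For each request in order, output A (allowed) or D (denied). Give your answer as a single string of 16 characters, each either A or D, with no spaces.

Simulating step by step:
  req#1 t=1ms: ALLOW
  req#2 t=1ms: ALLOW
  req#3 t=1ms: ALLOW
  req#4 t=1ms: ALLOW
  req#5 t=1ms: ALLOW
  req#6 t=2ms: ALLOW
  req#7 t=2ms: ALLOW
  req#8 t=2ms: DENY
  req#9 t=2ms: DENY
  req#10 t=2ms: DENY
  req#11 t=2ms: DENY
  req#12 t=2ms: DENY
  req#13 t=3ms: ALLOW
  req#14 t=3ms: ALLOW
  req#15 t=3ms: DENY
  req#16 t=3ms: DENY

Answer: AAAAAAADDDDDAADD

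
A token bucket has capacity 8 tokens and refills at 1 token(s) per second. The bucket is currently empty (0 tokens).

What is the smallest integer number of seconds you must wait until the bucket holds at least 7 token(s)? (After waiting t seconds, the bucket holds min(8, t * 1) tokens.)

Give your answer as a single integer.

Need t * 1 >= 7, so t >= 7/1.
Smallest integer t = ceil(7/1) = 7.

Answer: 7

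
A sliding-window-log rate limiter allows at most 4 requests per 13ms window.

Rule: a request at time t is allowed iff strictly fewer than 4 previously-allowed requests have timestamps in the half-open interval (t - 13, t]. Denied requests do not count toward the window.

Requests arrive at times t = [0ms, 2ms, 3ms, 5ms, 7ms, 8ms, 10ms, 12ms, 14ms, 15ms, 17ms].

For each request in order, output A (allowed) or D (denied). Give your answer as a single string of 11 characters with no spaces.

Tracking allowed requests in the window:
  req#1 t=0ms: ALLOW
  req#2 t=2ms: ALLOW
  req#3 t=3ms: ALLOW
  req#4 t=5ms: ALLOW
  req#5 t=7ms: DENY
  req#6 t=8ms: DENY
  req#7 t=10ms: DENY
  req#8 t=12ms: DENY
  req#9 t=14ms: ALLOW
  req#10 t=15ms: ALLOW
  req#11 t=17ms: ALLOW

Answer: AAAADDDDAAA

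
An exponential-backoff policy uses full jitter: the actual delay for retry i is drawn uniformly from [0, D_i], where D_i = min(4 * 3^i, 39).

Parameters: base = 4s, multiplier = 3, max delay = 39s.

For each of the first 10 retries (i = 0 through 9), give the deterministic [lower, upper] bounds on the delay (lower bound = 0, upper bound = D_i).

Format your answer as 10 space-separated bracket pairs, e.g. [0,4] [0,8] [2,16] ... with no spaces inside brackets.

Computing bounds per retry:
  i=0: D_i=min(4*3^0,39)=4, bounds=[0,4]
  i=1: D_i=min(4*3^1,39)=12, bounds=[0,12]
  i=2: D_i=min(4*3^2,39)=36, bounds=[0,36]
  i=3: D_i=min(4*3^3,39)=39, bounds=[0,39]
  i=4: D_i=min(4*3^4,39)=39, bounds=[0,39]
  i=5: D_i=min(4*3^5,39)=39, bounds=[0,39]
  i=6: D_i=min(4*3^6,39)=39, bounds=[0,39]
  i=7: D_i=min(4*3^7,39)=39, bounds=[0,39]
  i=8: D_i=min(4*3^8,39)=39, bounds=[0,39]
  i=9: D_i=min(4*3^9,39)=39, bounds=[0,39]

Answer: [0,4] [0,12] [0,36] [0,39] [0,39] [0,39] [0,39] [0,39] [0,39] [0,39]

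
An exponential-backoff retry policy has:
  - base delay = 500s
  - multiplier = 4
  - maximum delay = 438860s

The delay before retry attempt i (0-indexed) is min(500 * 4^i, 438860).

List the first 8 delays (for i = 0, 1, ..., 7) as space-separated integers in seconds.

Computing each delay:
  i=0: min(500*4^0, 438860) = 500
  i=1: min(500*4^1, 438860) = 2000
  i=2: min(500*4^2, 438860) = 8000
  i=3: min(500*4^3, 438860) = 32000
  i=4: min(500*4^4, 438860) = 128000
  i=5: min(500*4^5, 438860) = 438860
  i=6: min(500*4^6, 438860) = 438860
  i=7: min(500*4^7, 438860) = 438860

Answer: 500 2000 8000 32000 128000 438860 438860 438860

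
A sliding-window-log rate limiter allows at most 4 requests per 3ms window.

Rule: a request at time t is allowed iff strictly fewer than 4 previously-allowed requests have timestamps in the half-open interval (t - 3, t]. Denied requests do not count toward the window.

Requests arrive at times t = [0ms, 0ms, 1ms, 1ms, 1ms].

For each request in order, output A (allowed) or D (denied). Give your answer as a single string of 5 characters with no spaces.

Answer: AAAAD

Derivation:
Tracking allowed requests in the window:
  req#1 t=0ms: ALLOW
  req#2 t=0ms: ALLOW
  req#3 t=1ms: ALLOW
  req#4 t=1ms: ALLOW
  req#5 t=1ms: DENY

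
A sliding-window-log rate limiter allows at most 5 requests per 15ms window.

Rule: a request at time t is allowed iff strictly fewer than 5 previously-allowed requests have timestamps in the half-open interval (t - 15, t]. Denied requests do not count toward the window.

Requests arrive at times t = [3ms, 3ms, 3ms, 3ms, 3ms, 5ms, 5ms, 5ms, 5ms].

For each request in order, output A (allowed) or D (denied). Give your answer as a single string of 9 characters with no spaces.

Tracking allowed requests in the window:
  req#1 t=3ms: ALLOW
  req#2 t=3ms: ALLOW
  req#3 t=3ms: ALLOW
  req#4 t=3ms: ALLOW
  req#5 t=3ms: ALLOW
  req#6 t=5ms: DENY
  req#7 t=5ms: DENY
  req#8 t=5ms: DENY
  req#9 t=5ms: DENY

Answer: AAAAADDDD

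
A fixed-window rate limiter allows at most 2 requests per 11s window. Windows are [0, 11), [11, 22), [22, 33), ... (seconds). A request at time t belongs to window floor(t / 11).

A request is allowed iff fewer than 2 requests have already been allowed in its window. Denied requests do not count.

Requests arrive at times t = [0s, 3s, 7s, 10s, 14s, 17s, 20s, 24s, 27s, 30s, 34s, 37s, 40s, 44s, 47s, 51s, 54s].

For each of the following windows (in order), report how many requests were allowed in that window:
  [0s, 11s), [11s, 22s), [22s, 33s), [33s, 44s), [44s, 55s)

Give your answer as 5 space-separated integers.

Processing requests:
  req#1 t=0s (window 0): ALLOW
  req#2 t=3s (window 0): ALLOW
  req#3 t=7s (window 0): DENY
  req#4 t=10s (window 0): DENY
  req#5 t=14s (window 1): ALLOW
  req#6 t=17s (window 1): ALLOW
  req#7 t=20s (window 1): DENY
  req#8 t=24s (window 2): ALLOW
  req#9 t=27s (window 2): ALLOW
  req#10 t=30s (window 2): DENY
  req#11 t=34s (window 3): ALLOW
  req#12 t=37s (window 3): ALLOW
  req#13 t=40s (window 3): DENY
  req#14 t=44s (window 4): ALLOW
  req#15 t=47s (window 4): ALLOW
  req#16 t=51s (window 4): DENY
  req#17 t=54s (window 4): DENY

Allowed counts by window: 2 2 2 2 2

Answer: 2 2 2 2 2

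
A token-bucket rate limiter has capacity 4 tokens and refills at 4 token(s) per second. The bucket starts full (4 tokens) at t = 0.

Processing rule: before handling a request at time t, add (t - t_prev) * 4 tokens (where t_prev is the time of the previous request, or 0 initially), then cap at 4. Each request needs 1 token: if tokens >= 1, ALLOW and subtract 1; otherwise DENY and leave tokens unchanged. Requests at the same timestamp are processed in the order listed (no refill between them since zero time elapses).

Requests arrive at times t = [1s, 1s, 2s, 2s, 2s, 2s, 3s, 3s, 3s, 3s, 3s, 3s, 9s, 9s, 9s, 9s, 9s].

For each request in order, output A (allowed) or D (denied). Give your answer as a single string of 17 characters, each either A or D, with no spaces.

Simulating step by step:
  req#1 t=1s: ALLOW
  req#2 t=1s: ALLOW
  req#3 t=2s: ALLOW
  req#4 t=2s: ALLOW
  req#5 t=2s: ALLOW
  req#6 t=2s: ALLOW
  req#7 t=3s: ALLOW
  req#8 t=3s: ALLOW
  req#9 t=3s: ALLOW
  req#10 t=3s: ALLOW
  req#11 t=3s: DENY
  req#12 t=3s: DENY
  req#13 t=9s: ALLOW
  req#14 t=9s: ALLOW
  req#15 t=9s: ALLOW
  req#16 t=9s: ALLOW
  req#17 t=9s: DENY

Answer: AAAAAAAAAADDAAAAD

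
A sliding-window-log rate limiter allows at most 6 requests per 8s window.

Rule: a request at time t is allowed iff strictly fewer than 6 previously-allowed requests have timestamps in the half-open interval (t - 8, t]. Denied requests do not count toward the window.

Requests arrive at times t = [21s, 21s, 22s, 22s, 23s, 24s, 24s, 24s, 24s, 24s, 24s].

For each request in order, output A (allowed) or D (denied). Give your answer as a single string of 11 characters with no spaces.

Answer: AAAAAADDDDD

Derivation:
Tracking allowed requests in the window:
  req#1 t=21s: ALLOW
  req#2 t=21s: ALLOW
  req#3 t=22s: ALLOW
  req#4 t=22s: ALLOW
  req#5 t=23s: ALLOW
  req#6 t=24s: ALLOW
  req#7 t=24s: DENY
  req#8 t=24s: DENY
  req#9 t=24s: DENY
  req#10 t=24s: DENY
  req#11 t=24s: DENY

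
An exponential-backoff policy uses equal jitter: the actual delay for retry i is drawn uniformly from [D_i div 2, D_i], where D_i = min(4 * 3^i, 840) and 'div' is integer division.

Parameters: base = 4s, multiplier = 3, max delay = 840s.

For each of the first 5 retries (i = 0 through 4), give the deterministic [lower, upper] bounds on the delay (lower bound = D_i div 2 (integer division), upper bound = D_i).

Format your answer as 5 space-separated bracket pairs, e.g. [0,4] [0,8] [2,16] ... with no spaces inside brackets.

Answer: [2,4] [6,12] [18,36] [54,108] [162,324]

Derivation:
Computing bounds per retry:
  i=0: D_i=min(4*3^0,840)=4, bounds=[2,4]
  i=1: D_i=min(4*3^1,840)=12, bounds=[6,12]
  i=2: D_i=min(4*3^2,840)=36, bounds=[18,36]
  i=3: D_i=min(4*3^3,840)=108, bounds=[54,108]
  i=4: D_i=min(4*3^4,840)=324, bounds=[162,324]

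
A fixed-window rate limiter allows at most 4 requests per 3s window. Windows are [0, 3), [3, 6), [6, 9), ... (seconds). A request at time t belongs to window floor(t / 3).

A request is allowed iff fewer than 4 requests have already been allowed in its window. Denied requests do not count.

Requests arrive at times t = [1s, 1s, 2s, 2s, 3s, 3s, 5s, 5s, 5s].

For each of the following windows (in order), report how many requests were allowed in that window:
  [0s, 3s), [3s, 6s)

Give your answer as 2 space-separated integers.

Answer: 4 4

Derivation:
Processing requests:
  req#1 t=1s (window 0): ALLOW
  req#2 t=1s (window 0): ALLOW
  req#3 t=2s (window 0): ALLOW
  req#4 t=2s (window 0): ALLOW
  req#5 t=3s (window 1): ALLOW
  req#6 t=3s (window 1): ALLOW
  req#7 t=5s (window 1): ALLOW
  req#8 t=5s (window 1): ALLOW
  req#9 t=5s (window 1): DENY

Allowed counts by window: 4 4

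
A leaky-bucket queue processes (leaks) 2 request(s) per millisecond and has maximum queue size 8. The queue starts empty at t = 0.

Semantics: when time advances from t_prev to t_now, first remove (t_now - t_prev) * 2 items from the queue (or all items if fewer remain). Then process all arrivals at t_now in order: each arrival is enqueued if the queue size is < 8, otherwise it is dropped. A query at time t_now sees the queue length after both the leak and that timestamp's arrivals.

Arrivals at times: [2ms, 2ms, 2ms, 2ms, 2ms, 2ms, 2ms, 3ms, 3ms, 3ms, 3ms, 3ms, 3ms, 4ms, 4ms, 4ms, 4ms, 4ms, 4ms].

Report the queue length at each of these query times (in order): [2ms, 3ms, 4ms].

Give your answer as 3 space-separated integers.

Queue lengths at query times:
  query t=2ms: backlog = 7
  query t=3ms: backlog = 8
  query t=4ms: backlog = 8

Answer: 7 8 8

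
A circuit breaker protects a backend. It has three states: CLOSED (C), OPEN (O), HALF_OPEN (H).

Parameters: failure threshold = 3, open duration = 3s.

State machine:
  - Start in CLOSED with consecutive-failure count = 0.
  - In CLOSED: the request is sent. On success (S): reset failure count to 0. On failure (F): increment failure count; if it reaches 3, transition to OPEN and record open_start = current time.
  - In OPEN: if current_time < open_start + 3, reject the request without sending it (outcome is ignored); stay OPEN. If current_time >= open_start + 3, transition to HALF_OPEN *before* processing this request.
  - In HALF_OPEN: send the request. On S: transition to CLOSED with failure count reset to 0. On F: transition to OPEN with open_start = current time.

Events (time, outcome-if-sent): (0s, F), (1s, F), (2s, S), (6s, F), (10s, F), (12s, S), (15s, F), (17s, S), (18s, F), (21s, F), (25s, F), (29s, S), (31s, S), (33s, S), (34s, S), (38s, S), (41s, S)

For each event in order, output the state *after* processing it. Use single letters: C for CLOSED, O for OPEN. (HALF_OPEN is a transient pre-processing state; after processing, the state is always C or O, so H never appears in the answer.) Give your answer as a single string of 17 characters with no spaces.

State after each event:
  event#1 t=0s outcome=F: state=CLOSED
  event#2 t=1s outcome=F: state=CLOSED
  event#3 t=2s outcome=S: state=CLOSED
  event#4 t=6s outcome=F: state=CLOSED
  event#5 t=10s outcome=F: state=CLOSED
  event#6 t=12s outcome=S: state=CLOSED
  event#7 t=15s outcome=F: state=CLOSED
  event#8 t=17s outcome=S: state=CLOSED
  event#9 t=18s outcome=F: state=CLOSED
  event#10 t=21s outcome=F: state=CLOSED
  event#11 t=25s outcome=F: state=OPEN
  event#12 t=29s outcome=S: state=CLOSED
  event#13 t=31s outcome=S: state=CLOSED
  event#14 t=33s outcome=S: state=CLOSED
  event#15 t=34s outcome=S: state=CLOSED
  event#16 t=38s outcome=S: state=CLOSED
  event#17 t=41s outcome=S: state=CLOSED

Answer: CCCCCCCCCCOCCCCCC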